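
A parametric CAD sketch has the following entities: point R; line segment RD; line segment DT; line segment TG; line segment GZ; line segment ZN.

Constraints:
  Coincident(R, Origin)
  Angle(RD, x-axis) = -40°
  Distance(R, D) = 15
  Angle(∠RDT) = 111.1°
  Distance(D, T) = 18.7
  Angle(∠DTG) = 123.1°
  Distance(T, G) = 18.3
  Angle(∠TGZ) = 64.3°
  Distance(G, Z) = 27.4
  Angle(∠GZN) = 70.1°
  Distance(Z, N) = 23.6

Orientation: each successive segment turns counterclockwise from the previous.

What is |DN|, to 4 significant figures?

7.838

∠TGZ = 64.3° gives GZ at -158.5° from the x-axis; with |GZ| = 27.4, Z = (3.709, 7.604). ∠GZN = 70.1° gives ZN at -48.60° from the x-axis; with |ZN| = 23.6, N = (19.32, -10.10). Then |DN| = |N − D| = 7.838.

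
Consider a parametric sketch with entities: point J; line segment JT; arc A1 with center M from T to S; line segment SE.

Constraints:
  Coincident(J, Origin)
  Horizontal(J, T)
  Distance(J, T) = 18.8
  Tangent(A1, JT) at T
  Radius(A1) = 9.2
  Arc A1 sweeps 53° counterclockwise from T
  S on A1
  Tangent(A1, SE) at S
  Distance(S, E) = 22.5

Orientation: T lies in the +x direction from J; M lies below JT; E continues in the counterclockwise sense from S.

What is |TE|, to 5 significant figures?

30.071

On A1, T sits at bearing 90° from M; a 53° counterclockwise sweep puts S at bearing 143°, so S = M + 9.2·(cos 143°, sin 143°) = (11.453, -3.6633). Tangency of A1 to SE means the radius MS is perpendicular to SE, so SE runs along (−sin 143°, cos 143°); with |SE| = 22.5, E = (-2.0883, -21.633). Then |TE| = |E − T| = 30.071.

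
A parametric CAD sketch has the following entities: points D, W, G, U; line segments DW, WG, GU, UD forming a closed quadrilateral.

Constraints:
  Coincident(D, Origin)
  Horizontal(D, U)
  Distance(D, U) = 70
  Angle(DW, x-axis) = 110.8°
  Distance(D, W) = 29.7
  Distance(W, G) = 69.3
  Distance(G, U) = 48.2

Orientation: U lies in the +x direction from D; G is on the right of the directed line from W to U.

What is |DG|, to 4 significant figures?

41.50

Checks: |WG| = 69.30 ✓; |GU| = 48.20 ✓.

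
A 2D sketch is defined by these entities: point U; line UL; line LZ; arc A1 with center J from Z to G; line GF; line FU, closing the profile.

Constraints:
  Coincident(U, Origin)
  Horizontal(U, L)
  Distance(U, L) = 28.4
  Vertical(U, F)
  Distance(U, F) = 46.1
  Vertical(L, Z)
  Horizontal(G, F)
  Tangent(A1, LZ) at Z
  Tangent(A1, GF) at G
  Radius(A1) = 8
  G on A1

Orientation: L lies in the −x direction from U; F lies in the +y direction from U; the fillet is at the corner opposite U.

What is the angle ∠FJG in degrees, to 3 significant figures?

68.6°

U is at the origin; U and L share the same y with |UL| = 28.4 and L on the −x side, so L = (-28.4, 0.00). U and F share the same x with |UF| = 46.1 and F on the +y side, so F = (0.00, 46.1). The virtual corner opposite U is at (-28.4, 46.1). Since A1 is tangent to LZ there, JZ ⟂ LZ and A1 meets GF tangentially, so JG is at right angles to GF, with radius 8.0, so the center J sits 8.0 in from both sides at J = (-20.4, 38.1). That places the tangent points at Z = (-28.4, 38.1) on LZ and G = (-20.4, 46.1) on GF. Then cos ∠FJG = JF·JG / (|JF||JG|), giving 68.6°.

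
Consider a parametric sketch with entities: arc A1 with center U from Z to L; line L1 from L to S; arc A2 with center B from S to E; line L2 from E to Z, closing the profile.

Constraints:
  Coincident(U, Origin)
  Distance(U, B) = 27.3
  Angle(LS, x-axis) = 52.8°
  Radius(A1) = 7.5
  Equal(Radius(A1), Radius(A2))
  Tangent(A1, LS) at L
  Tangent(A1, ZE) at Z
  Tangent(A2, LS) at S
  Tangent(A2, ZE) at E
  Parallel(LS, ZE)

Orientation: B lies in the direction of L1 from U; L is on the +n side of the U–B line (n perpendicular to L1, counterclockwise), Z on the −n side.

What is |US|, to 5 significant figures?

28.311

The slot axis is L1's direction at 52.8°, so u = (cos 52.8°, sin 52.8°) = (0.60460, 0.79653) and n = (−sin 52.8°, cos 52.8°) = (-0.79653, 0.60460). U is at the origin and B lies 27.3 along u from U, so B = 27.3·u = (16.506, 21.745). Tangency of A1 to both parallel lines with radius 7.5 puts L and Z at U ± 7.5·n: L = (-5.9740, 4.5345), Z = (5.9740, -4.5345). Equal radii place S and E the same way about B: S = B + 7.5·n = (10.532, 26.280), E = B − 7.5·n = (22.480, 17.211). Then |US| = |S − U| = 28.311.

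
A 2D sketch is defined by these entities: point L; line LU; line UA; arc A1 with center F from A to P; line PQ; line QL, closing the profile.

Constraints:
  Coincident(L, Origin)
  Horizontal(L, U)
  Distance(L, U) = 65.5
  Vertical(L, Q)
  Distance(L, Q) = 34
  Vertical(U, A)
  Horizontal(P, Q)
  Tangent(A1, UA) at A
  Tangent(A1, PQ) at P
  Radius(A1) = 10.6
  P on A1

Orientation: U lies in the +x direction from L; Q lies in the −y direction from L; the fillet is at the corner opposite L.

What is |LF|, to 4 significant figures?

59.68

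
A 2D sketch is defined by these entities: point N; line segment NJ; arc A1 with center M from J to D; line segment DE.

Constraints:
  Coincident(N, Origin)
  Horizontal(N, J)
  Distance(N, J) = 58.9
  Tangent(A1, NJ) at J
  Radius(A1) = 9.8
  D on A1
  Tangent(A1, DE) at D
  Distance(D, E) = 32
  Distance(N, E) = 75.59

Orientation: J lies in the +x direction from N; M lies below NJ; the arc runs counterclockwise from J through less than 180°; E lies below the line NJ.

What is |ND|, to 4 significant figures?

51.65

N is at the origin; NJ is horizontal with |NJ| = 58.9 and J on the +x side, so J = (58.90, 0.000). Tangency of A1 to NJ means the radius MJ is perpendicular to NJ, so M = J + (0, -9.8) = (58.90, -9.800). Since MD ⟂ DE (tangency), |ME| = √(9.8² + 32.0²) = 33.47 regardless of where D sits on A1. So E lies on both circle(N, 75.59) and circle(M, 33.47); the below-NJ intersection is E = (62.09, -43.11). D is the foot of the tangent from E: D = (49.85, -13.55).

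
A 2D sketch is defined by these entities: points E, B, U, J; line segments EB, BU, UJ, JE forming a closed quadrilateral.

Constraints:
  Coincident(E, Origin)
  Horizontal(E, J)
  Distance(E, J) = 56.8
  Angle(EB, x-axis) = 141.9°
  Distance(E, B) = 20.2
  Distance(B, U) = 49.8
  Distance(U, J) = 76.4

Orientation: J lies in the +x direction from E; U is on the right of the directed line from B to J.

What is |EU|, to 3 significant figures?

38.3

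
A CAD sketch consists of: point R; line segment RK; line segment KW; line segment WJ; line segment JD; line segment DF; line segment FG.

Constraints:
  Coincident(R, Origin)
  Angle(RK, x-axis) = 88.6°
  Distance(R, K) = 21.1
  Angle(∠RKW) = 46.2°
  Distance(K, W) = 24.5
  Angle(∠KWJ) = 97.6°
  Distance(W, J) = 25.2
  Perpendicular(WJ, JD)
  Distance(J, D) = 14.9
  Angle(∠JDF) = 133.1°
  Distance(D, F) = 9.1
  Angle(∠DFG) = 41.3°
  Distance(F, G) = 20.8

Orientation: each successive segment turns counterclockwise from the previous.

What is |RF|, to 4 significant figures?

10.45

R is at the origin; RK runs at 88.6° with length 21.1, so K = (0.5155, 21.09). ∠RKW = 46.2° gives KW at -137.6° from the x-axis; with |KW| = 24.5, W = (-17.58, 4.573). ∠KWJ = 97.6° gives WJ at -55.20° from the x-axis; with |WJ| = 25.2, J = (-3.195, -16.12). WJ is perpendicular to JD, so JD runs at 34.80°; with |JD| = 14.9, D = (9.040, -7.616). ∠JDF = 133.1° gives DF at 81.70° from the x-axis; with |DF| = 9.1, F = (10.35, 1.389). Then |RF| = |F − R| = 10.45.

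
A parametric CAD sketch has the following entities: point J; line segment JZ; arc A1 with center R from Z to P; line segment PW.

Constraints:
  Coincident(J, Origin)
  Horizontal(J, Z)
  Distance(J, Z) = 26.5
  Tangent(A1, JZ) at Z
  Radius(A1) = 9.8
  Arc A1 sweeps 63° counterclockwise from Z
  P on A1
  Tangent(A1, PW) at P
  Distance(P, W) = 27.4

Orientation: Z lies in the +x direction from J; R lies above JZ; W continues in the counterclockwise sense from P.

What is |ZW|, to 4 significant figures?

36.53

J is at the origin; J and Z share the same y with |JZ| = 26.5 and Z on the +x side, so Z = (26.50, 0.000). Tangency of A1 to JZ means the radius RZ is perpendicular to JZ, so R = Z + (0, 9.8) = (26.50, 9.800). On A1, Z sits at bearing -90° from R; a 63° counterclockwise sweep puts P at bearing -27°, so P = R + 9.8·(cos -27°, sin -27°) = (35.23, 5.351). A1 meets PW tangentially, so RP is at right angles to PW, so PW runs along (−sin -27°, cos -27°); with |PW| = 27.4, W = (47.67, 29.76). Then |ZW| = |W − Z| = 36.53.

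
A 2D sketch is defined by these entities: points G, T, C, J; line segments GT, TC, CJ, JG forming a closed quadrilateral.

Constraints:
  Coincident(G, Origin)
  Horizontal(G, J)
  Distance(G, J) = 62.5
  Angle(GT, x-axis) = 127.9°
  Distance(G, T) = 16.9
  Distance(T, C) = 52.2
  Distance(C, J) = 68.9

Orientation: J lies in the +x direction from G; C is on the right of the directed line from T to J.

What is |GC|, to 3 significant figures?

37.0

G is at the origin; G and J share the same y with |GJ| = 62.5 and J in +x, so J = (62.5, 0). GT runs at 127.9° with |GT| = 16.9, so T = (-10.4, 13.3). C is determined by |TC| = 52.2 and |CJ| = 68.9 together: it lies at the intersection of circle(T, 52.2) and circle(J, 68.9). With |TJ| = 74.1, the foot of the radical line on TJ is 23.4 from T and the perpendicular offset is √(52.2² − 23.4²) = 46.7. Taking the right-of-TJ solution: C = (4.24, -36.8).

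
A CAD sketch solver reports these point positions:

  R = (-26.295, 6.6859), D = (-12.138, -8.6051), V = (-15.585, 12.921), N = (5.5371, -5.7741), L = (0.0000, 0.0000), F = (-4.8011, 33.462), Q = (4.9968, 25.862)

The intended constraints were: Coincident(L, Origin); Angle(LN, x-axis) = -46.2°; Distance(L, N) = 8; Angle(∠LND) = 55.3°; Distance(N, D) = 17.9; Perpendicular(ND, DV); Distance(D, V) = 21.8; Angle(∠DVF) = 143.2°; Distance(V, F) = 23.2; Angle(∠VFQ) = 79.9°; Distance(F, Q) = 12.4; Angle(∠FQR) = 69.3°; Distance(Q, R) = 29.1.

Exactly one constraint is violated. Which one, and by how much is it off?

Distance(Q, R) = 29.1 — off by 7.60.

L = (0.00, 0.00) ✓; LN at -46.20° ✓; |LN| = 8.000 ✓; ∠LND = 55.30° ✓; |ND| = 17.90 ✓; ∠(ND, DV) = 90.00° ✓; |DV| = 21.80 ✓; ∠DVF = 143.2° ✓; |VF| = 23.20 ✓; ∠VFQ = 79.90° ✓; |FQ| = 12.40 ✓; ∠FQR = 69.30° ✓; |QR| = 36.70 ✗.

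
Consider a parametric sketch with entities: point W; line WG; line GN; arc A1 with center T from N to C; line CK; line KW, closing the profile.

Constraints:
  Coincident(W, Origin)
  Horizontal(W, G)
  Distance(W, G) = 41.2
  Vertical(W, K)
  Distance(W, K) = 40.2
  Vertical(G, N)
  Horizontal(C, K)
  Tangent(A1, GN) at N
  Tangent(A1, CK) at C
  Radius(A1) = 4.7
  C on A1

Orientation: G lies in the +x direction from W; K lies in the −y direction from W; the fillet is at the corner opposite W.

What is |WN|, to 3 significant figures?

54.4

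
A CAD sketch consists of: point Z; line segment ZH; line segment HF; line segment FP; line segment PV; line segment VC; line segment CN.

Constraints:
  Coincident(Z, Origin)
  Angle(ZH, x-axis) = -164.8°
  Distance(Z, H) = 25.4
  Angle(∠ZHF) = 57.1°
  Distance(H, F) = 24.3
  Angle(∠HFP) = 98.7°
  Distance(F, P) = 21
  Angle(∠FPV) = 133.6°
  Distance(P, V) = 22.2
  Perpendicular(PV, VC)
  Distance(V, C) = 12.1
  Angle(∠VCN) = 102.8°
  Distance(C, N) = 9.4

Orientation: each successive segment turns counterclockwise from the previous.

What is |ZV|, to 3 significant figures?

17.0

Z is at the origin; ZH runs at -164.8° with length 25.4, so H = (-24.5, -6.66). ∠ZHF = 57.1° gives HF at -41.9° from the x-axis; with |HF| = 24.3, F = (-6.42, -22.9). ∠HFP = 98.7° gives FP at 39.4° from the x-axis; with |FP| = 21.0, P = (9.80, -9.56). ∠FPV = 133.6° gives PV at 85.8° from the x-axis; with |PV| = 22.2, V = (11.4, 12.6). Then |ZV| = |V − Z| = 17.0.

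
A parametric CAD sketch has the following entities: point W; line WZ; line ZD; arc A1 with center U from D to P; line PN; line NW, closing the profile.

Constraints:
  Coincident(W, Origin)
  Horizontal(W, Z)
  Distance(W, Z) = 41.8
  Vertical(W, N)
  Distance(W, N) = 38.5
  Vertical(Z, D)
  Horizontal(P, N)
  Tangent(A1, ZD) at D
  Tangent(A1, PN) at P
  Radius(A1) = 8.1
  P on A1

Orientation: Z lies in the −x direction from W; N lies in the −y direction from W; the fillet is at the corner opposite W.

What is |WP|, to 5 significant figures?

51.166

W is at the origin; W and Z share the same y with |WZ| = 41.8 and Z on the −x side, so Z = (-41.800, 0.0000). WN is vertical with |WN| = 38.5 and N on the −y side, so N = (0.0000, -38.500). The virtual corner opposite W is at (-41.800, -38.500). The tangent condition forces UD to be normal to ZD and since A1 is tangent to PN there, UP ⟂ PN, with radius 8.1, so the center U sits 8.1 in from both sides at U = (-33.700, -30.400). That places the tangent points at D = (-41.800, -30.400) on ZD and P = (-33.700, -38.500) on PN. Then |WP| = |P − W| = 51.166.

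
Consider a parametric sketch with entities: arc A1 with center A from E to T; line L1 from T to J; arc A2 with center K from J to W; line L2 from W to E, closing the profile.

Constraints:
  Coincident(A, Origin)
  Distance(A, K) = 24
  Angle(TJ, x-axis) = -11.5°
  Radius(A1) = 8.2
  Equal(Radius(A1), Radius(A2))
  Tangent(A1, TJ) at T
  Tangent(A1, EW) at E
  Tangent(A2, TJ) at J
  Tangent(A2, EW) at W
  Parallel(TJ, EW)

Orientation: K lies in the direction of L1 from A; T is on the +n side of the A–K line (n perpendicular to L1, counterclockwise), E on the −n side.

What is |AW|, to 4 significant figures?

25.36

Tangency of A1 to both parallel lines with radius 8.2 puts T and E at A ± 8.2·n: T = (1.635, 8.035), E = (-1.635, -8.035). Equal radii place J and W the same way about K: J = K + 8.2·n = (25.15, 3.251), W = K − 8.2·n = (21.88, -12.82). Then |AW| = |W − A| = 25.36.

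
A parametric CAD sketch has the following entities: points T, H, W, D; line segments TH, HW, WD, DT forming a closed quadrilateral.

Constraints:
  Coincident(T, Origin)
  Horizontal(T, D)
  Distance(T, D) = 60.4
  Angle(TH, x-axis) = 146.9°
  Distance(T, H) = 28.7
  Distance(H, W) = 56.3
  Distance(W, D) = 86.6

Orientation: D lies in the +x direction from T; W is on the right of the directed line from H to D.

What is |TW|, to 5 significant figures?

43.307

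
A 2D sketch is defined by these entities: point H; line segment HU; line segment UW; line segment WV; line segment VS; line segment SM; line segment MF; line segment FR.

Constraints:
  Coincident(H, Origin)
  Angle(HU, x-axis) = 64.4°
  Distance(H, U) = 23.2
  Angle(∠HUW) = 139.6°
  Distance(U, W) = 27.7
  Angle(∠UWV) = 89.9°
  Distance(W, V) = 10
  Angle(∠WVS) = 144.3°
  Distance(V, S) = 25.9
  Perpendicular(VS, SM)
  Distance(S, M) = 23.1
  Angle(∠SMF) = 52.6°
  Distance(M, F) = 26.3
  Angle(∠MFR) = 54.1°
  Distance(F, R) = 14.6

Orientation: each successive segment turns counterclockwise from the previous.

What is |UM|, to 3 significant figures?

18.6

∠WVS = 144.3° gives VS at -129° from the x-axis; with |VS| = 25.9, S = (-23.2, 25.1). VS ⟂ SM, so SM runs at -39.4°; with |SM| = 23.1, M = (-5.30, 10.5). Then |UM| = |M − U| = 18.6.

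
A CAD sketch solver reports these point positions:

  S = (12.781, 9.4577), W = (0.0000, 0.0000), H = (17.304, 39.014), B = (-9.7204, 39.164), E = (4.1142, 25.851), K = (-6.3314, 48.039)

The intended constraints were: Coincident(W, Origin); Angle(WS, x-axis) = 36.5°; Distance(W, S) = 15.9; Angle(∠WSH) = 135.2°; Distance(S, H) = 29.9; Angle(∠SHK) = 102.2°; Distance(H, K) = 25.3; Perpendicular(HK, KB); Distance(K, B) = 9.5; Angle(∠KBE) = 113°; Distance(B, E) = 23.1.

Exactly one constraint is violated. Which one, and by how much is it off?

Distance(B, E) = 23.1 — off by 3.90.

W = (0.00, 0.00) ✓; WS at 36.50° ✓; |WS| = 15.90 ✓; ∠WSH = 135.2° ✓; |SH| = 29.90 ✓; ∠SHK = 102.2° ✓; |HK| = 25.30 ✓; ∠(HK, KB) = 90.00° ✓; |KB| = 9.500 ✓; ∠KBE = 113.0° ✓; |BE| = 19.20 ✗.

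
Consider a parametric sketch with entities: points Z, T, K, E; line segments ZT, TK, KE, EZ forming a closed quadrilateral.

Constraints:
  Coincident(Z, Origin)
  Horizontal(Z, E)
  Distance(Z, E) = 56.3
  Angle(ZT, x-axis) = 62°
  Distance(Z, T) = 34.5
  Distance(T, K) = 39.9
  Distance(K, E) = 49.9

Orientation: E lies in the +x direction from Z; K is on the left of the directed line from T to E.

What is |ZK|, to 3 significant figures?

71.3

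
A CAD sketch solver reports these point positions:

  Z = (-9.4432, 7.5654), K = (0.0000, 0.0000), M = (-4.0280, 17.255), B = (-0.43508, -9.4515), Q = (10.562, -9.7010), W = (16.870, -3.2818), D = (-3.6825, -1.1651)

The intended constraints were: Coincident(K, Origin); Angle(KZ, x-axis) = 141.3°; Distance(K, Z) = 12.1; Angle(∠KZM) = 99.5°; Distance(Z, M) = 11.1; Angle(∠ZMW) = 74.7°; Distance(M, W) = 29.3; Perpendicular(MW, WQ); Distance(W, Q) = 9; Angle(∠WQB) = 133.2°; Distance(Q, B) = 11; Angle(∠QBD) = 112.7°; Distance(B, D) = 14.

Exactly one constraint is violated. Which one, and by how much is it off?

Distance(B, D) = 14 — off by 5.10.

K = (0.00, 0.00) ✓; KZ at 141.3° ✓; |KZ| = 12.10 ✓; ∠KZM = 99.50° ✓; |ZM| = 11.10 ✓; ∠ZMW = 74.70° ✓; |MW| = 29.30 ✓; ∠(MW, WQ) = 90.00° ✓; |WQ| = 9.000 ✓; ∠WQB = 133.2° ✓; |QB| = 11.00 ✓; ∠QBD = 112.7° ✓; |BD| = 8.900 ✗.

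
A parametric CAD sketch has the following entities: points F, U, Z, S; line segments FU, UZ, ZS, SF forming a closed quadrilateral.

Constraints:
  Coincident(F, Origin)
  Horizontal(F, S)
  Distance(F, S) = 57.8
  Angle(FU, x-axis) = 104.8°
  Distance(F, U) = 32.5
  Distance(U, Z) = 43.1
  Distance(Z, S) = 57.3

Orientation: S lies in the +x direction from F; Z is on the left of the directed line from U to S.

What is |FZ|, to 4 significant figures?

58.82

F is at the origin; FS is horizontal with |FS| = 57.8 and S in +x, so S = (57.8, 0). FU runs at 104.8° with |FU| = 32.5, so U = (-8.302, 31.42). Z is determined by |UZ| = 43.1 and |ZS| = 57.3 together: it lies at the intersection of circle(U, 43.1) and circle(S, 57.3). With |US| = 73.19, the foot of the radical line on US is 26.86 from U and the perpendicular offset is √(43.1² − 26.86²) = 33.71. Taking the left-of-US solution: Z = (30.43, 50.34).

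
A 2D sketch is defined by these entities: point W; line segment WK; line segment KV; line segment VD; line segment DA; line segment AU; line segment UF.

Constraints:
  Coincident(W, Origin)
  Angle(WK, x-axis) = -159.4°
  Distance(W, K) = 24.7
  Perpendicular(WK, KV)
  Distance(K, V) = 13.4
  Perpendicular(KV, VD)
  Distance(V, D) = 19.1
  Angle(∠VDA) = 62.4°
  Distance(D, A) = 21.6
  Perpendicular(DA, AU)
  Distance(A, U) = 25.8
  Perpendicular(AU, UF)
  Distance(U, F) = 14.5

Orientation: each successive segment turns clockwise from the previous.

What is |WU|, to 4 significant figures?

38.97

∠VDA = 62.4° gives DA at -97.00° from the x-axis; with |DA| = 21.6, A = (-12.59, -10.87). DA is perpendicular to AU, so AU runs at 173.0°; with |AU| = 25.8, U = (-38.20, -7.722). Then |WU| = |U − W| = 38.97.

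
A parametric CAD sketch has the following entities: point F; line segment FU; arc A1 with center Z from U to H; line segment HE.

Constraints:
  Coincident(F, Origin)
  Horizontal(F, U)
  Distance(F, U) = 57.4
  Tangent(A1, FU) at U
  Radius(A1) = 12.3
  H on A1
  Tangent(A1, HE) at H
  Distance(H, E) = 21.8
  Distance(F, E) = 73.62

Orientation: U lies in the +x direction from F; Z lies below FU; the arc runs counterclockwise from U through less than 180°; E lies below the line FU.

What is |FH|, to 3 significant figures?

53.0

Checks: F.y = 0.00, U.y = 0.00 ✓; |ZH| = 12.30 ✓; ∠(ZH, HE) = 90.00° ✓; |HE| = 21.80 ✓; |FE| = 73.62 ✓.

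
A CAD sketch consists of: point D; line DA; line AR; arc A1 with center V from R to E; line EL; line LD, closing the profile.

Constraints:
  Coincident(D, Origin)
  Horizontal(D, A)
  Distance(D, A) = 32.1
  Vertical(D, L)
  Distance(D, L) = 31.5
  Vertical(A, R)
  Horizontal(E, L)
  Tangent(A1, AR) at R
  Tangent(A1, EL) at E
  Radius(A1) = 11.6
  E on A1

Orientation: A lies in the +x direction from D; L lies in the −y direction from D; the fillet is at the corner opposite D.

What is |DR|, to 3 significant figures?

37.8

The virtual corner opposite D is at (32.1, -31.5). Since A1 is tangent to AR there, VR ⟂ AR and the tangent condition forces VE to be normal to EL, with radius 11.6, so the center V sits 11.6 in from both sides at V = (20.5, -19.9). That places the tangent points at R = (32.1, -19.9) on AR and E = (20.5, -31.5) on EL. Then |DR| = |R − D| = 37.8.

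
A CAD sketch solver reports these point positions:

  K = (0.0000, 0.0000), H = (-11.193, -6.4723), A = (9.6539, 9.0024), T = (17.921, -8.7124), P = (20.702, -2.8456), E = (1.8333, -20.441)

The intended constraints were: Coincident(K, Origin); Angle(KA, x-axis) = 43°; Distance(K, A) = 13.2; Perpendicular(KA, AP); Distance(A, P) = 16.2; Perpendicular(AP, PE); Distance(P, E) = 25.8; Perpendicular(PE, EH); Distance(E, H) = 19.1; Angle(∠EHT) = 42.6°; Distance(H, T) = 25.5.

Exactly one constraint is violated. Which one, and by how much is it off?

Distance(H, T) = 25.5 — off by 3.70.

K = (0.00, 0.00) ✓; KA at 43.00° ✓; |KA| = 13.20 ✓; ∠(KA, AP) = 90.00° ✓; |AP| = 16.20 ✓; ∠(AP, PE) = 90.00° ✓; |PE| = 25.80 ✓; ∠(PE, EH) = 90.00° ✓; |EH| = 19.10 ✓; ∠EHT = 42.60° ✓; |HT| = 29.20 ✗.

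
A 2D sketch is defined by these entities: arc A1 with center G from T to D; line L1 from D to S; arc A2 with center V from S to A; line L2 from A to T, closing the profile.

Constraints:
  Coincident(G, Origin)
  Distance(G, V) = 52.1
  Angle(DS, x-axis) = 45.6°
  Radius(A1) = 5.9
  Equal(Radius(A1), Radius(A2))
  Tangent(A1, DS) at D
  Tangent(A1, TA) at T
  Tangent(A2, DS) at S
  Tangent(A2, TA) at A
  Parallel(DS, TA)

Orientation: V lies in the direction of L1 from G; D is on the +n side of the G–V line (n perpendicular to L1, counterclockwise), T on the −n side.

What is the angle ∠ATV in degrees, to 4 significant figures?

6.461°

Tangency of A1 to both parallel lines with radius 5.9 puts D and T at G ± 5.9·n: D = (-4.215, 4.128), T = (4.215, -4.128). Equal radii place S and A the same way about V: S = V + 5.9·n = (32.24, 41.35), A = V − 5.9·n = (40.67, 33.10). Then cos ∠ATV = TA·TV / (|TA||TV|), giving 6.461°.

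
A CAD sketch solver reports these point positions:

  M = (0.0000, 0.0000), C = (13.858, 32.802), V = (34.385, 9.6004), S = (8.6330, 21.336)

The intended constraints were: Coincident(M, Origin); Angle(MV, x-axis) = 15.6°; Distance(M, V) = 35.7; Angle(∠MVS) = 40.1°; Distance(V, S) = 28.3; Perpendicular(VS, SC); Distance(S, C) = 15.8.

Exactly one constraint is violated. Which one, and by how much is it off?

Distance(S, C) = 15.8 — off by 3.20.

M = (0.00, 0.00) ✓; MV at 15.60° ✓; |MV| = 35.70 ✓; ∠MVS = 40.10° ✓; |VS| = 28.30 ✓; ∠(VS, SC) = 90.00° ✓; |SC| = 12.60 ✗.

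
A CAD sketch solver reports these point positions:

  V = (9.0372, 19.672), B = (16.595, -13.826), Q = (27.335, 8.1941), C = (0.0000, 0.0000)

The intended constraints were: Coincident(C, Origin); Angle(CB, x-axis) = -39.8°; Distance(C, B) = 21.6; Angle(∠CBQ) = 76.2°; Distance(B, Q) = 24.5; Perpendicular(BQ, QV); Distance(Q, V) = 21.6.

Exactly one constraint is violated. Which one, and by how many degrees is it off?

Perpendicular(BQ, QV) — off by 6.10°.

C = (0.00, 0.00) ✓; CB at -39.80° ✓; |CB| = 21.60 ✓; ∠CBQ = 76.20° ✓; |BQ| = 24.50 ✓; ∠(BQ, QV) = 83.90° ✗; |QV| = 21.60 ✓.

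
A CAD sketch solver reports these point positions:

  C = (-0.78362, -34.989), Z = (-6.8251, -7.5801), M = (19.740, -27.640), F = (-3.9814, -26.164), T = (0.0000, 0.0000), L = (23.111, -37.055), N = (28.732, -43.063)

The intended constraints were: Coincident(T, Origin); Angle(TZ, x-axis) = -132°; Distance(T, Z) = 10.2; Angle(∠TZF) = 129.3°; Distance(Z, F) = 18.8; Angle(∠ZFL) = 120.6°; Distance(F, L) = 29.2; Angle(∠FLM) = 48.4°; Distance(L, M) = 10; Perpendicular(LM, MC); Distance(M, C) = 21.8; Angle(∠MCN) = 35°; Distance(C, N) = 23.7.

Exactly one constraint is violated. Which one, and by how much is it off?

Distance(C, N) = 23.7 — off by 6.90.

T = (0.00, 0.00) ✓; TZ at -132.0° ✓; |TZ| = 10.20 ✓; ∠TZF = 129.3° ✓; |ZF| = 18.80 ✓; ∠ZFL = 120.6° ✓; |FL| = 29.20 ✓; ∠FLM = 48.40° ✓; |LM| = 10.00 ✓; ∠(LM, MC) = 90.00° ✓; |MC| = 21.80 ✓; ∠MCN = 35.00° ✓; |CN| = 30.60 ✗.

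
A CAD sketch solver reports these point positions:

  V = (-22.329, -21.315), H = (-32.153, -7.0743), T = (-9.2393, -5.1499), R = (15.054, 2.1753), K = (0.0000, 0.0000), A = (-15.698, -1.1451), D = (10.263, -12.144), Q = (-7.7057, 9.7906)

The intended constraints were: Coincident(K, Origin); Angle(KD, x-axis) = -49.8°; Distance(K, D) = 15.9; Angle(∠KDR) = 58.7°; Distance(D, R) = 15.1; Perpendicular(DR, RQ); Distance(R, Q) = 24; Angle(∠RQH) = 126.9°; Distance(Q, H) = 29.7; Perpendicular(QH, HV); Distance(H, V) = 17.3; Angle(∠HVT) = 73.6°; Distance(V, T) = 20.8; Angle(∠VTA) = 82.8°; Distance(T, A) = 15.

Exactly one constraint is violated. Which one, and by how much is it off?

Distance(T, A) = 15 — off by 7.40.

K = (0.00, 0.00) ✓; KD at -49.80° ✓; |KD| = 15.90 ✓; ∠KDR = 58.70° ✓; |DR| = 15.10 ✓; ∠(DR, RQ) = 90.00° ✓; |RQ| = 24.00 ✓; ∠RQH = 126.9° ✓; |QH| = 29.70 ✓; ∠(QH, HV) = 90.00° ✓; |HV| = 17.30 ✓; ∠HVT = 73.60° ✓; |VT| = 20.80 ✓; ∠VTA = 82.80° ✓; |TA| = 7.600 ✗.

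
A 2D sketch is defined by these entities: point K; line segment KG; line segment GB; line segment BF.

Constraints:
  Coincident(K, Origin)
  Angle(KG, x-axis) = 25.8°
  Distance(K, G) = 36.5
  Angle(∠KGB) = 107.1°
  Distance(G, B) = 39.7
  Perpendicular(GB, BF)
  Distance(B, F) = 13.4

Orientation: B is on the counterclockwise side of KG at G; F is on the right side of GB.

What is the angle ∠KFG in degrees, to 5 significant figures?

25.103°

K is at the origin; KG runs at 25.8° with length 36.5, so G = 36.5·(cos 25.8°, sin 25.8°) = (32.862, 15.886). ∠KGB = 107.1°, so GB runs at 25.8° + (180° − 107.1°) = 98.700° from the x-axis; with |GB| = 39.7, B = G + 39.7·(cos 98.700°, sin 98.700°) = (26.857, 55.129). The perpendicularity gives BF at right angles to GB; with |BF| = 13.4 on the right of GB, F = B + 13.4·(0.98849, 0.15126) = (40.102, 57.156). Then cos ∠KFG = FK·FG / (|FK||FG|), giving 25.103°.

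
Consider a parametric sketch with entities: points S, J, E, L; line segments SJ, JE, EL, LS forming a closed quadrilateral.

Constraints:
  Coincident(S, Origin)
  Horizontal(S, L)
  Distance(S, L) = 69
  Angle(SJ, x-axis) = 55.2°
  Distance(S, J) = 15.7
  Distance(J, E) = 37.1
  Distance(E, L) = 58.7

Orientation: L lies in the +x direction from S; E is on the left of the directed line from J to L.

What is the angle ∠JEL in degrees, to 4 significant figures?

76.04°

Checks: |JE| = 37.10 ✓; |EL| = 58.70 ✓.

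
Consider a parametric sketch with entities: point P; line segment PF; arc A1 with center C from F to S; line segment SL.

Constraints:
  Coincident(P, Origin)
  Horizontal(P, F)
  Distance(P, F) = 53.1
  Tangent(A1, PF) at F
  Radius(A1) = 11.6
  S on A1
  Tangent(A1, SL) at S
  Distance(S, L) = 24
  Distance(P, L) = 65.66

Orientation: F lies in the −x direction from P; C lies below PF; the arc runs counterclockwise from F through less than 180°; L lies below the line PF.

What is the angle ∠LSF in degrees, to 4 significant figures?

122.4°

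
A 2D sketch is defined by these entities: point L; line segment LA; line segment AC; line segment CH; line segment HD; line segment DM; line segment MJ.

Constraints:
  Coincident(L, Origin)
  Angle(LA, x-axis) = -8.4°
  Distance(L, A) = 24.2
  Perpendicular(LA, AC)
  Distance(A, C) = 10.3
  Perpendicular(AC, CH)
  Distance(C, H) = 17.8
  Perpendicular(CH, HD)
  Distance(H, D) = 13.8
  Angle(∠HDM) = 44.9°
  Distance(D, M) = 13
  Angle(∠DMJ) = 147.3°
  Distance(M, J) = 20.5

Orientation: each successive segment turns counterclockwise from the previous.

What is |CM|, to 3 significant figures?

9.77

L is at the origin; LA runs at -8.4° with length 24.2, so A = (23.9, -3.54). The perpendicularity gives AC at right angles to LA, so AC runs at 81.6°; with |AC| = 10.3, C = (25.4, 6.65). AC is perpendicular to CH, so CH runs at 172°; with |CH| = 17.8, H = (7.84, 9.25). CH is perpendicular to HD, so HD runs at -98.4°; with |HD| = 13.8, D = (5.82, -4.40). ∠HDM = 44.9° gives DM at 36.7° from the x-axis; with |DM| = 13.0, M = (16.2, 3.37). Then |CM| = |M − C| = 9.77.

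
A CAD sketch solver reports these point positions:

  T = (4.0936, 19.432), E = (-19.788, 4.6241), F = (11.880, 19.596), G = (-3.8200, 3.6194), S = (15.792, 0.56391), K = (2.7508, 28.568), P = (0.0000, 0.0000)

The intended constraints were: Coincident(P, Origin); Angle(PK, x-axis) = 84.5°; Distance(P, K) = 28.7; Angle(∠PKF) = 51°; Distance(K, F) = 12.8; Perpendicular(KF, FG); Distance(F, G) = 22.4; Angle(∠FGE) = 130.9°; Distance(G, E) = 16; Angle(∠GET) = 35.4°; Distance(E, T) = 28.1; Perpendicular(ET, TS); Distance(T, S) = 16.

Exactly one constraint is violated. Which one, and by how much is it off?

Distance(T, S) = 16 — off by 6.20.

P = (0.00, 0.00) ✓; PK at 84.50° ✓; |PK| = 28.70 ✓; ∠PKF = 51.00° ✓; |KF| = 12.80 ✓; ∠(KF, FG) = 90.00° ✓; |FG| = 22.40 ✓; ∠FGE = 130.9° ✓; |GE| = 16.00 ✓; ∠GET = 35.40° ✓; |ET| = 28.10 ✓; ∠(ET, TS) = 90.00° ✓; |TS| = 22.20 ✗.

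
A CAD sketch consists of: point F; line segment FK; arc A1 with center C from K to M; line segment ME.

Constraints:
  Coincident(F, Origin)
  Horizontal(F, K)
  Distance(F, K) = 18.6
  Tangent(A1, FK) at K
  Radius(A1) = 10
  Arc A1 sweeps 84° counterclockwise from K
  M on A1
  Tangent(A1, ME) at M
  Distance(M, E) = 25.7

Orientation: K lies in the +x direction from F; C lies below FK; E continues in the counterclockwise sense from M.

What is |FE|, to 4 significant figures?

35.03

On A1, K sits at bearing 90° from C; an 84° counterclockwise sweep puts M at bearing 174°, so M = C + 10.0·(cos 174°, sin 174°) = (8.655, -8.955). The tangent condition forces CM to be normal to ME, so ME runs along (−sin 174°, cos 174°); with |ME| = 25.7, E = (5.968, -34.51). Then |FE| = |E − F| = 35.03.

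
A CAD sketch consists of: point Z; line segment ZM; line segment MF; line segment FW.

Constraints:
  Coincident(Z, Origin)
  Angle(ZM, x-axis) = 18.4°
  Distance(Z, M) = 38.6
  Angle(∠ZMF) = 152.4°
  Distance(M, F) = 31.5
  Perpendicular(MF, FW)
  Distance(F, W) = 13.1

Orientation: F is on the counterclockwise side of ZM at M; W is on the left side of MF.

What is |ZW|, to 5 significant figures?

65.881

∠ZMF = 152.4°, so MF runs at 18.4° + (180° − 152.4°) = 46.000° from the x-axis; with |MF| = 31.5, F = M + 31.5·(cos 46.000°, sin 46.000°) = (58.508, 34.843). MF is perpendicular to FW; with |FW| = 13.1 on the left of MF, W = F + 13.1·(-0.71934, 0.69466) = (49.085, 43.943). Then |ZW| = |W − Z| = 65.881.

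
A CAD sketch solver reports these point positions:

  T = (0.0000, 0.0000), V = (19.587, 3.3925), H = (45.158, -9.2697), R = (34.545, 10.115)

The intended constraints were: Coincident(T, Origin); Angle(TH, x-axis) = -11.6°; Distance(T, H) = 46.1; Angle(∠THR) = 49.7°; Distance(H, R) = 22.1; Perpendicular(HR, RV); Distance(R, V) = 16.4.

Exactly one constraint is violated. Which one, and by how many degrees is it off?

Perpendicular(HR, RV) — off by 4.50°.

T = (0.00, 0.00) ✓; TH at -11.60° ✓; |TH| = 46.10 ✓; ∠THR = 49.70° ✓; |HR| = 22.10 ✓; ∠(HR, RV) = 85.50° ✗; |RV| = 16.40 ✓.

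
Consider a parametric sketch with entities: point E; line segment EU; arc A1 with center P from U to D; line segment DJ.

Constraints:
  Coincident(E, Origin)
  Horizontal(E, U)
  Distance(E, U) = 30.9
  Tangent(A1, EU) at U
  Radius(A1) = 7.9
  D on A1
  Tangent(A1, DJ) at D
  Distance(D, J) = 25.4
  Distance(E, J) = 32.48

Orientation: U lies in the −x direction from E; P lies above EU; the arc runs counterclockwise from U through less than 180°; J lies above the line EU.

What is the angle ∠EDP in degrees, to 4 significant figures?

172.1°

E is at the origin; E and U share the same y with |EU| = 30.9 and U on the −x side, so U = (-30.90, 0.000). A1 meets EU tangentially, so PU is at right angles to EU, so P = U + (0, 7.9) = (-30.90, 7.900). Since PD ⟂ DJ (tangency), |PJ| = √(7.9² + 25.4²) = 26.60 regardless of where D sits on A1. So J lies on both circle(E, 32.48) and circle(P, 26.60); the above-EU intersection is J = (-14.67, 28.98). D is the foot of the tangent from J: D = (-23.49, 5.157).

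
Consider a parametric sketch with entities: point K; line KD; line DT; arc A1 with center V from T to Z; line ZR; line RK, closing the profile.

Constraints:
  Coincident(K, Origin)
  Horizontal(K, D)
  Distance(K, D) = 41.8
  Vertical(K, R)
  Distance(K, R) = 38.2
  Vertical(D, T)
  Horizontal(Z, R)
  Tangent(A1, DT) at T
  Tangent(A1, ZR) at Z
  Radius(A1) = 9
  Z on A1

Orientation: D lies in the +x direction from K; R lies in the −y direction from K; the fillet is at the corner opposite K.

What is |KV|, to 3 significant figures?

43.9

K is at the origin; KD is horizontal with |KD| = 41.8 and D on the +x side, so D = (41.8, 0.00). KR is vertical with |KR| = 38.2 and R on the −y side, so R = (0.00, -38.2). The virtual corner opposite K is at (41.8, -38.2). Since A1 is tangent to DT there, VT ⟂ DT and since A1 is tangent to ZR there, VZ ⟂ ZR, with radius 9.0, so the center V sits 9.0 in from both sides at V = (32.8, -29.2). Then |KV| = |V − K| = 43.9.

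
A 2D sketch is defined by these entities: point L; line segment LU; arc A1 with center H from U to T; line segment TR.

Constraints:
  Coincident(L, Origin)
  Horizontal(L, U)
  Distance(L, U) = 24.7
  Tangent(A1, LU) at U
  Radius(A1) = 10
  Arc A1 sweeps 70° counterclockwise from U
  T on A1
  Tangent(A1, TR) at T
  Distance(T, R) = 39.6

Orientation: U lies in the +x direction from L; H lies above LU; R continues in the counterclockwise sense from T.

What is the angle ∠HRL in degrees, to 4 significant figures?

13.24°

L is at the origin; L and U share the same y with |LU| = 24.7 and U on the +x side, so U = (24.70, 0.000). A1 meets LU tangentially, so HU is at right angles to LU, so H = U + (0, 10) = (24.70, 10.00). On A1, U sits at bearing -90° from H; a 70° counterclockwise sweep puts T at bearing -20°, so T = H + 10.0·(cos -20°, sin -20°) = (34.10, 6.580). A1 meets TR tangentially, so HT is at right angles to TR, so TR runs along (−sin -20°, cos -20°); with |TR| = 39.6, R = (47.64, 43.79). Then cos ∠HRL = RH·RL / (|RH||RL|), giving 13.24°.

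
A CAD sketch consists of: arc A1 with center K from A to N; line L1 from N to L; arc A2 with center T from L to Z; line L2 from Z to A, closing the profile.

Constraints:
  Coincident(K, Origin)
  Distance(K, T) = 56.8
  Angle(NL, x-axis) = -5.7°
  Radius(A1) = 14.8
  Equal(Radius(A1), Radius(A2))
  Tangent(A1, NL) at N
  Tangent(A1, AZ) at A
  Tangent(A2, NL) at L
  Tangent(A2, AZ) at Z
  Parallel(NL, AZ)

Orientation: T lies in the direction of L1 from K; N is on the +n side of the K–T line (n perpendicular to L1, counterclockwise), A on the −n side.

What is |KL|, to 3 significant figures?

58.7

The slot axis is L1's direction at -5.7°, so u = (cos -5.7°, sin -5.7°) = (0.995, -0.0993) and n = (−sin -5.7°, cos -5.7°) = (0.0993, 0.995). K is at the origin and T lies 56.8 along u from K, so T = 56.8·u = (56.5, -5.64). Tangency of A1 to both parallel lines with radius 14.8 puts N and A at K ± 14.8·n: N = (1.47, 14.7), A = (-1.47, -14.7). Equal radii place L and Z the same way about T: L = T + 14.8·n = (58.0, 9.09), Z = T − 14.8·n = (55.0, -20.4). Then |KL| = |L − K| = 58.7.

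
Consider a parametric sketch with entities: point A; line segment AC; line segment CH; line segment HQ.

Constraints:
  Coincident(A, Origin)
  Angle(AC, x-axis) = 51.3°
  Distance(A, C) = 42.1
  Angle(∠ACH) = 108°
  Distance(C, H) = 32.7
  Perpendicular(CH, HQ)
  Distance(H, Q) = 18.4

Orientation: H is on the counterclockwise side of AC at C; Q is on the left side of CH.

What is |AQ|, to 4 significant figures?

50.57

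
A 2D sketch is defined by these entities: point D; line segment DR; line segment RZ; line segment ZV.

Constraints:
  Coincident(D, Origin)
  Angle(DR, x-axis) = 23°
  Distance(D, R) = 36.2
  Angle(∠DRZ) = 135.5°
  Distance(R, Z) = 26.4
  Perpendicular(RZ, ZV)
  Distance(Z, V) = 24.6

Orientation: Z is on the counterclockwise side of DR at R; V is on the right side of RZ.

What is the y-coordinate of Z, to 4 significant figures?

38.53

D is at the origin; DR runs at 23.0° with length 36.2, so R = 36.2·(cos 23.0°, sin 23.0°) = (33.32, 14.14). ∠DRZ = 135.5°, so RZ runs at 23.0° + (180° − 135.5°) = 67.50° from the x-axis; with |RZ| = 26.4, Z = R + 26.4·(cos 67.50°, sin 67.50°) = (43.43, 38.53). So Z.y = 38.53.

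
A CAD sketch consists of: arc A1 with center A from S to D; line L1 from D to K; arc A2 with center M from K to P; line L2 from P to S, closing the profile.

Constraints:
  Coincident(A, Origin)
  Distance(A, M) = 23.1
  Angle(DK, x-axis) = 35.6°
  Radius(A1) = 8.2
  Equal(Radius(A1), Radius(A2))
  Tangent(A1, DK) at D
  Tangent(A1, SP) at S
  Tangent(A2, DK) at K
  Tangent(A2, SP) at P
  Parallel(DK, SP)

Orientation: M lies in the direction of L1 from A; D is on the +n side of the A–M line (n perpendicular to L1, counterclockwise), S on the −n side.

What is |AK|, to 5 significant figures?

24.512

The slot axis is L1's direction at 35.6°, so u = (cos 35.6°, sin 35.6°) = (0.81310, 0.58212) and n = (−sin 35.6°, cos 35.6°) = (-0.58212, 0.81310). A is at the origin and M lies 23.1 along u from A, so M = 23.1·u = (18.783, 13.447). Tangency of A1 to both parallel lines with radius 8.2 puts D and S at A ± 8.2·n: D = (-4.7734, 6.6674), S = (4.7734, -6.6674). Equal radii place K and P the same way about M: K = M + 8.2·n = (14.009, 20.114), P = M − 8.2·n = (23.556, 6.7796). Then |AK| = |K − A| = 24.512.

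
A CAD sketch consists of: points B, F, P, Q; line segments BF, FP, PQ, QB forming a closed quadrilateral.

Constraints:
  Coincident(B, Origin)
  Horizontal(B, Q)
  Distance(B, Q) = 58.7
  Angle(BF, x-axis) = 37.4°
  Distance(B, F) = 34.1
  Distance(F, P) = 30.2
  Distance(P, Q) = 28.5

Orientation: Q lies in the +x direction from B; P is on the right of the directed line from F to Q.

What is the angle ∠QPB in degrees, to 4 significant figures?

145.2°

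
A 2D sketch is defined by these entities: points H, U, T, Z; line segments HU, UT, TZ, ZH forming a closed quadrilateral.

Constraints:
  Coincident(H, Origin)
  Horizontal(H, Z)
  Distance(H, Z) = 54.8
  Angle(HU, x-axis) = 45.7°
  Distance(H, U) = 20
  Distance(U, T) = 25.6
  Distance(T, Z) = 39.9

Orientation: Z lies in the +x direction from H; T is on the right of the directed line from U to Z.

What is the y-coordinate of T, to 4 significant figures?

-11.16

Checks: |UT| = 25.60 ✓; |TZ| = 39.90 ✓.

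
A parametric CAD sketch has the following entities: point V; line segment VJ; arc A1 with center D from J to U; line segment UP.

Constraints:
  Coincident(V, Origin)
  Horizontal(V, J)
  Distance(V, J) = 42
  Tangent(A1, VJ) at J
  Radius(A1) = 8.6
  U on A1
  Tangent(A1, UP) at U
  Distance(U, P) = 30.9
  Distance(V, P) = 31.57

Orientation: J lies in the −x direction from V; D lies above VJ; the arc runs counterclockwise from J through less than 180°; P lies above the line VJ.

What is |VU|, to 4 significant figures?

35.45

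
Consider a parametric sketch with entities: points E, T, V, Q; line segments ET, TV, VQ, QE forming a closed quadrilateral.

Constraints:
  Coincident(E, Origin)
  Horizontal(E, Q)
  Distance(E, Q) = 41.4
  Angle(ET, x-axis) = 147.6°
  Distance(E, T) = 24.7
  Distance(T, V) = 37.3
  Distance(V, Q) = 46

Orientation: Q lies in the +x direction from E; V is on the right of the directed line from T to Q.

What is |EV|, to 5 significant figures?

18.254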